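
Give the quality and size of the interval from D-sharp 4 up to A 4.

diminished 5th

D to A spans five letter names (D-E-F-G-A), so the interval is some kind of fifth.
The perfect fifth is 7 semitones; here we have 6, one semitone narrower: diminished.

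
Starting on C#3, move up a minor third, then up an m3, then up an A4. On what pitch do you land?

C#4

C#3 up a minor third → E3 (3 semitones).
Up a minor third from E3: G3 (3 semitones up).
Up an augmented fourth from G3: C#4 (6 semitones up).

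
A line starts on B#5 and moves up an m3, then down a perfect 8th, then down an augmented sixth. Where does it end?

F4

A minor third up from B#5 is D#6.
Down a perfect octave from D#6: D#5 (12 semitones down).
Down an augmented sixth from D#5: F4 (10 semitones down).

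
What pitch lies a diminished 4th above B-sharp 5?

E 6

Counting four letter names up from B lands on E.
A diminished fourth is 4 semitones; 4 semitones up from B#5 gives E6.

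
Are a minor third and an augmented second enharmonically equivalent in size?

Yes

A minor third spans 3 semitones, and an augmented second also spans 3 semitones — they're enharmonic.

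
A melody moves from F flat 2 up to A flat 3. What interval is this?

major tenth

F to A spans three letter names (F-G-A), plus an octave — that makes it a tenth of some quality.
Fb2 to Ab3 is 16 semitones, matching the major tenth exactly, so the quality is major.
(Equivalently, a compound major third: a major third plus an octave.)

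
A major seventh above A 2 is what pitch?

Counting seven letter names up from A lands on G.
A major seventh spans 11 semitones, so from A2 the target pitch is G#3.

G-sharp 3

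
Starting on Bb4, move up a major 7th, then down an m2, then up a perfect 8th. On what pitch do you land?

G#6

A major seventh up from Bb4 is A5.
A minor second down from A5 is G#5.
G#5 up a perfect octave → G#6 (12 semitones).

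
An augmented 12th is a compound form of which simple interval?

augmented fifth

Each octave removed subtracts seven from the number: 12 − 7 = 5.
So an augmented twelfth is an octave plus an augmented fifth. The quality is unchanged.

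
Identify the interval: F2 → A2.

F to A spans three letter names (F-G-A) — that makes it a third of some quality.
Counting semitones, F2→A2 is 4, which is the major third.

major 3rd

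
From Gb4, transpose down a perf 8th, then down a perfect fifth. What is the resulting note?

A perfect octave down from Gb4 is Gb3.
Down a perfect fifth from Gb3: Cb3 (7 semitones down).

Cb3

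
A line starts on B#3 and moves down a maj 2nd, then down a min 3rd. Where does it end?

F##3

B#3 down a major second → A#3 (2 semitones).
Down a minor third from A#3: F##3 (3 semitones down).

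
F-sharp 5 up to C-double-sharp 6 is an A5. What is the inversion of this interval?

Interval numbers invert to sum to nine: 5 + 4 = 9, so a fifth inverts to a fourth.
Quality inverts too: augmented becomes diminished. That makes the inversion a diminished fourth.

diminished 4th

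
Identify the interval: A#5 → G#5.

M2

Descending from A#5 to G#5 is the same interval as ascending G#5 to A#5.
G to A spans two letter names (G-A): a second.
The major second spans 2 semitones, and G#5 to A#5 is exactly 2 semitones — so this is a major second.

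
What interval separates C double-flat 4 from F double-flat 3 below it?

Descending from Cbb4 to Fbb3 is the same interval as ascending Fbb3 to Cbb4.
F to C spans five letter names (F-G-A-B-C) — that makes it a fifth of some quality.
The perfect fifth spans 7 semitones, and Fbb3 to Cbb4 is exactly 7 semitones — so this is a perfect fifth.

perfect fifth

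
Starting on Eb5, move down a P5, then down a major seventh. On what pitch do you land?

Bbb3

Down a perfect fifth from Eb5: Ab4 (7 semitones down).
Ab4 down a major seventh → Bbb3 (11 semitones).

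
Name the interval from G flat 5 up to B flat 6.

G to B spans three letter names (G-A-B), plus an octave — that makes it a tenth of some quality.
Gb5 to Bb6 is 16 semitones, matching the major tenth exactly, so the quality is major.
(Equivalently, a compound major third: a major third plus an octave.)

M10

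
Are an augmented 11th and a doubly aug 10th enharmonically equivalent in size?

An augmented eleventh spans 18 semitones, and a doubly augmented tenth also spans 18 semitones — they're enharmonic.

Yes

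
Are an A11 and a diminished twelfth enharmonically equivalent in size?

An augmented eleventh spans 18 semitones, and a diminished twelfth also spans 18 semitones — they're enharmonic.

Yes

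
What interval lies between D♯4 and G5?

D to G spans four letter names (D-E-F-G), plus an octave, so the interval is some kind of eleventh.
The perfect eleventh is 17 semitones; here we have 16, one semitone narrower: diminished.
(Equivalently, a compound diminished fourth: a diminished fourth plus an octave.)

diminished 11th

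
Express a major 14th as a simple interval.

Each octave removed subtracts seven from the number: 14 − 7 = 7.
That makes a major fourteenth a compound major seventh — an octave plus a major seventh.

major seventh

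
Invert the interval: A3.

diminished sixth

The rule of nine gives the new number: 9 − 3 = 6, so a third becomes a sixth.
Quality inverts too: augmented becomes diminished. That makes the inversion a diminished sixth.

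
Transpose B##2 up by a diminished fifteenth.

A fifteenth keeps the letter name B, two octaves up from B.
Moving 23 semitones up from B##2 (the size of a diminished fifteenth) reaches B#4.

B#4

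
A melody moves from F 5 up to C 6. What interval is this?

F to C spans five letter names (F-G-A-B-C), so the interval is some kind of fifth.
F5 to C6 is 7 semitones, matching the perfect fifth exactly, so the quality is perfect.

perfect 5th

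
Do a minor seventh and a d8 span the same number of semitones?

No

10 semitones (minor seventh) vs 11 semitones (diminished octave): not equal.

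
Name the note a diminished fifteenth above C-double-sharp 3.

C-sharp 5

The letter stays C (same as the start), shifted two octaves up.
Moving 23 semitones up from C##3 (the size of a diminished fifteenth) reaches C#5.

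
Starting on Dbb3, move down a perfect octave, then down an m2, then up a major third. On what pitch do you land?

Down a perfect octave from Dbb3: Dbb2 (12 semitones down).
Down a minor second from Dbb2: Cb2 (1 semitone down).
A major third up from Cb2 is Eb2.

Eb2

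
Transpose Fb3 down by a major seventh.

Gbb2

The seventh takes the letter from F down to G.
Moving 11 semitones down from Fb3 (the size of a major seventh) reaches Gbb2.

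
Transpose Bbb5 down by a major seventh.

Cbb5

Seven letter names down from B: C.
A major seventh is 11 semitones; 11 semitones down from Bbb5 gives Cbb5.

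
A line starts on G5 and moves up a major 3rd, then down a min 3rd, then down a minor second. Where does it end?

F##5

Up a major third from G5: B5 (4 semitones up).
B5 down a minor third → G#5 (3 semitones).
G#5 down a minor second → F##5 (1 semitone).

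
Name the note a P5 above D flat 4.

Counting five letter names up from D lands on A.
A perfect fifth spans 7 semitones, so from Db4 the target pitch is Ab4.

A flat 4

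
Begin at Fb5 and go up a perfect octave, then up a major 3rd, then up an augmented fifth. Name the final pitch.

E7

Fb5 up a perfect octave → Fb6 (12 semitones).
Fb6 up a major third → Ab6 (4 semitones).
An augmented fifth up from Ab6 is E7.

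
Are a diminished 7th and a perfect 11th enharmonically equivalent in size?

No

9 semitones (diminished seventh) vs 17 semitones (perfect eleventh): not equal.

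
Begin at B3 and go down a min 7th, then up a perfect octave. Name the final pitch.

C#4

A minor seventh down from B3 is C#3.
C#3 up a perfect octave → C#4 (12 semitones).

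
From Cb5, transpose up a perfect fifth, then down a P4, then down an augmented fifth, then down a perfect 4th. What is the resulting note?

Dbb4

A perfect fifth up from Cb5 is Gb5.
Gb5 down a perfect fourth → Db5 (5 semitones).
An augmented fifth down from Db5 is Gbb4.
Down a perfect fourth from Gbb4: Dbb4 (5 semitones down).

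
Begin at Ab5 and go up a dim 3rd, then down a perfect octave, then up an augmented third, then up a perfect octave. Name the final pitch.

Eb6

Up a diminished third from Ab5: Cbb6 (2 semitones up).
A perfect octave down from Cbb6 is Cbb5.
An augmented third up from Cbb5 is Eb5.
A perfect octave up from Eb5 is Eb6.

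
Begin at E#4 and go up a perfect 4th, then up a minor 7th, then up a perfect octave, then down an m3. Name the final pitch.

A perfect fourth up from E#4 is A#4.
Up a minor seventh from A#4: G#5 (10 semitones up).
Up a perfect octave from G#5: G#6 (12 semitones up).
Down a minor third from G#6: E#6 (3 semitones down).

E#6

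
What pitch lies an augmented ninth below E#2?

D1

Counting two letter names plus an octave down from E lands on D.
An augmented ninth spans 15 semitones, so from E#2 the target pitch is D1.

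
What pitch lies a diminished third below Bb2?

The third takes the letter from B down to G.
Moving 2 semitones down from Bb2 (the size of a diminished third) reaches G#2.

G#2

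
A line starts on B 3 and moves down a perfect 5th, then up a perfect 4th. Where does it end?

B3 down a perfect fifth → E3 (7 semitones).
E3 up a perfect fourth → A3 (5 semitones).

A 3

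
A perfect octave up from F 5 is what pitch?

F 6

For an octave the letter name doesn't change: still F, an octave up.
A perfect octave spans 12 semitones, so from F5 the target pitch is F6.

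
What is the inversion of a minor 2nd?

Interval numbers invert to sum to nine: 2 + 7 = 9, so a second inverts to a seventh.
And minor becomes major under inversion, so we get a major seventh.

major seventh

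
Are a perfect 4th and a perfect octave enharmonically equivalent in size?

5 semitones (perfect fourth) vs 12 semitones (perfect octave): not equal.

No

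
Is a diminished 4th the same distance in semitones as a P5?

A diminished fourth is 4 semitones but a perfect fifth is 7 semitones — different sizes.

No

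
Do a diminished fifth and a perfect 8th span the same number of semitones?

6 semitones (diminished fifth) vs 12 semitones (perfect octave): not equal.

No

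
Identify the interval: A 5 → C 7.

m10

A to C spans three letter names (A-B-C), plus an octave — that makes it a tenth of some quality.
At 15 semitones, A5→C7 falls one short of a major tenth: minor.
(Equivalently, a compound minor third: a minor third plus an octave.)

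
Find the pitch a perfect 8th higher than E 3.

E 4

The letter stays E (same as the start), shifted an octave up.
A perfect octave is 12 semitones; 12 semitones up from E3 gives E4.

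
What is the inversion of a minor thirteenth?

First reduce the compound minor thirteenth to its simple form, a minor sixth.
Inverted interval numbers add to nine, so a sixth pairs with a third (6 + 3 = 9).
Quality inverts too: minor becomes major. That makes the inversion a major third.

major third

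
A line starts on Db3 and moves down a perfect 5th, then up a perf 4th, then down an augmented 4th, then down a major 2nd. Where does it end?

Fbb2

A perfect fifth down from Db3 is Gb2.
A perfect fourth up from Gb2 is Cb3.
An augmented fourth down from Cb3 is Gbb2.
Down a major second from Gbb2: Fbb2 (2 semitones down).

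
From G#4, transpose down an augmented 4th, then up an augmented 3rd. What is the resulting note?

An augmented fourth down from G#4 is D4.
An augmented third up from D4 is F##4.

F##4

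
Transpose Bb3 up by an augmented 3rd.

D#4

Three letter names up from B: D.
An augmented third is 5 semitones; 5 semitones up from Bb3 gives D#4.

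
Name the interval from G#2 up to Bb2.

G to B spans three letter names (G-A-B) — that makes it a third of some quality.
A major third would be 4 semitones; G#2 to Bb2 is 2, two semitones narrower, so the interval is diminished.

diminished third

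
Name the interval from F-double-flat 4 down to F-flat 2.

d15

Descending from Fbb4 to Fb2 is the same interval as ascending Fb2 to Fbb4.
F to F is the same letter name, plus 2 octaves, so the interval is some kind of fifteenth.
A perfect fifteenth would be 24 semitones; Fb2 to Fbb4 is 23, one semitone narrower, so the interval is diminished.
(Equivalently, a compound diminished octave: a diminished octave plus an octave.)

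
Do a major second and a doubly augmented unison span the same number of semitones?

A major second = 2 semitones = a doubly augmented unison; enharmonically equal.

Yes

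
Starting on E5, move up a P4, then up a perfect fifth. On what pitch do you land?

E6

E5 up a perfect fourth → A5 (5 semitones).
A5 up a perfect fifth → E6 (7 semitones).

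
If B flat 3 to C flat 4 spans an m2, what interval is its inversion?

M7

Interval numbers invert to sum to nine: 2 + 7 = 9, so a second inverts to a seventh.
The quality also flips — minor becomes major — giving a major seventh.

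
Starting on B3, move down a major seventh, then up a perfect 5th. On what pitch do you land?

G3

A major seventh down from B3 is C3.
Up a perfect fifth from C3: G3 (7 semitones up).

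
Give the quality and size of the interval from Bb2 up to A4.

B to A spans seven letter names (B-C-D-E-F-G-A), plus an octave — that makes it a fourteenth of some quality.
Bb2 to A4 is 23 semitones, matching the major fourteenth exactly, so the quality is major.
(Equivalently, a compound major seventh: a major seventh plus an octave.)

major 14th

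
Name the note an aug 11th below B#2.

Counting four letter names plus an octave down from B lands on F.
An augmented eleventh is 18 semitones; 18 semitones down from B#2 gives F#1.

F#1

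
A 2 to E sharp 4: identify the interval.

A to E spans five letter names (A-B-C-D-E), plus an octave, so the interval is some kind of twelfth.
A2 to E#4 spans 20 semitones — one semitone wider than the perfect twelfth (19) — giving an augmented twelfth.
(Equivalently, a compound augmented fifth: an augmented fifth plus an octave.)

augmented 12th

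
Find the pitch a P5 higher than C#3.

Five letter names up from C: G.
Moving 7 semitones up from C#3 (the size of a perfect fifth) reaches G#3.

G#3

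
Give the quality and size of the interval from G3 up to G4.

perfect octave

G to G is the same letter name, plus an octave — that makes it an octave of some quality.
The perfect octave spans 12 semitones, and G3 to G4 is exactly 12 semitones — so this is a perfect octave.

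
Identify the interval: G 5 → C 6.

G to C spans four letter names (G-A-B-C) — that makes it a fourth of some quality.
G5 to C6 is 5 semitones, matching the perfect fourth exactly, so the quality is perfect.

P4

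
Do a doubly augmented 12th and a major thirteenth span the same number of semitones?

Yes

A doubly augmented twelfth spans 21 semitones, and a major thirteenth also spans 21 semitones — they're enharmonic.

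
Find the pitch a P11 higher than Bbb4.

Counting four letter names plus an octave up from B lands on E.
Moving 17 semitones up from Bbb4 (the size of a perfect eleventh) reaches Ebb6.

Ebb6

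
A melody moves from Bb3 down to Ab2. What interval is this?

Descending from Bb3 to Ab2 is the same interval as ascending Ab2 to Bb3.
A to B spans two letter names (A-B), plus an octave: a ninth.
The major ninth spans 14 semitones, and Ab2 to Bb3 is exactly 14 semitones — so this is a major ninth.
(Equivalently, a compound major second: a major second plus an octave.)

M9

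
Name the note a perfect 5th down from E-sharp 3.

Counting five letter names down from E lands on A.
A perfect fifth spans 7 semitones, so from E#3 the target pitch is A#2.

A-sharp 2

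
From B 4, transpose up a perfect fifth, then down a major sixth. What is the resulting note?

B4 up a perfect fifth → F#5 (7 semitones).
A major sixth down from F#5 is A4.

A 4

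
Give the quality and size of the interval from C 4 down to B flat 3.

major second

Descending from C4 to Bb3 is the same interval as ascending Bb3 to C4.
B to C spans two letter names (B-C): a second.
The major second spans 2 semitones, and Bb3 to C4 is exactly 2 semitones — so this is a major second.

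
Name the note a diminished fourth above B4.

Eb5

Counting four letter names up from B lands on E.
A diminished fourth spans 4 semitones, so from B4 the target pitch is Eb5.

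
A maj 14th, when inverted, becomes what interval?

m2

First reduce the compound major fourteenth to its simple form, a major seventh.
Interval numbers invert to sum to nine: 7 + 2 = 9, so a seventh inverts to a second.
And major becomes minor under inversion, so we get a minor second.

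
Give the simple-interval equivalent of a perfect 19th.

Each octave removed subtracts seven from the number: 19 − 14 = 5.
Quality carries through unchanged, so the simple form is a perfect fifth.

perfect fifth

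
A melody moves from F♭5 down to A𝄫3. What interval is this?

Descending from Fb5 to Abb3 is the same interval as ascending Abb3 to Fb5.
A to F spans six letter names (A-B-C-D-E-F), plus an octave, so the interval is some kind of thirteenth.
Counting semitones, Abb3→Fb5 is 21, which is the major thirteenth.
(Equivalently, a compound major sixth: a major sixth plus an octave.)

major 13th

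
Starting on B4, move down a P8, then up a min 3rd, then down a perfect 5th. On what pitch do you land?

B4 down a perfect octave → B3 (12 semitones).
B3 up a minor third → D4 (3 semitones).
A perfect fifth down from D4 is G3.

G3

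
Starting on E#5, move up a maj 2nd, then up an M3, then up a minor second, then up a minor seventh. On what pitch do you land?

Up a major second from E#5: F##5 (2 semitones up).
Up a major third from F##5: A##5 (4 semitones up).
Up a minor second from A##5: B#5 (1 semitone up).
A minor seventh up from B#5 is A#6.

A#6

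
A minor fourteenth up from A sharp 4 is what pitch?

The fourteenth's letter: A up seven letter names plus an octave → G.
A minor fourteenth spans 22 semitones, so from A#4 the target pitch is G#6.

G sharp 6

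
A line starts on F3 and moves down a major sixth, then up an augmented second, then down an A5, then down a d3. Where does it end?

C#2

F3 down a major sixth → Ab2 (9 semitones).
Ab2 up an augmented second → B2 (3 semitones).
Down an augmented fifth from B2: Eb2 (8 semitones down).
A diminished third down from Eb2 is C#2.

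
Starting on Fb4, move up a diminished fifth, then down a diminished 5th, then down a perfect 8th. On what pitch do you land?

Fb3

Up a diminished fifth from Fb4: Cbb5 (6 semitones up).
Down a diminished fifth from Cbb5: Fb4 (6 semitones down).
Down a perfect octave from Fb4: Fb3 (12 semitones down).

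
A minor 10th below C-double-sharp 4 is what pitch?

A-double-sharp 2

The tenth's letter: C down three letter names plus an octave → A.
Moving 15 semitones down from C##4 (the size of a minor tenth) reaches A##2.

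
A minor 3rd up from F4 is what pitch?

The third takes the letter from F up to A.
A minor third is 3 semitones; 3 semitones up from F4 gives Ab4.

Ab4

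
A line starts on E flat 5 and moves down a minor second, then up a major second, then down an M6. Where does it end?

G 4

Down a minor second from Eb5: D5 (1 semitone down).
Up a major second from D5: E5 (2 semitones up).
A major sixth down from E5 is G4.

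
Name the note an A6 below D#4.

Counting six letter names down from D lands on F.
An augmented sixth spans 10 semitones, so from D#4 the target pitch is F3.

F3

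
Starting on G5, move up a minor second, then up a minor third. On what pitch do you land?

Cb6

Up a minor second from G5: Ab5 (1 semitone up).
Ab5 up a minor third → Cb6 (3 semitones).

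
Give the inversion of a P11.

First reduce the compound perfect eleventh to its simple form, a perfect fourth.
Inverted interval numbers add to nine, so a fourth pairs with a fifth (4 + 5 = 9).
And perfect stays perfect under inversion, so we get a perfect fifth.

perfect 5th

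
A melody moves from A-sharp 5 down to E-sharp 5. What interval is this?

Descending from A#5 to E#5 is the same interval as ascending E#5 to A#5.
E to A spans four letter names (E-F-G-A), so the interval is some kind of fourth.
E#5 to A#5 is 5 semitones, matching the perfect fourth exactly, so the quality is perfect.

perfect fourth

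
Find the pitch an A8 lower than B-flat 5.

B-double-flat 4

An octave keeps the letter name B, an octave down from B.
Moving 13 semitones down from Bb5 (the size of an augmented octave) reaches Bbb4.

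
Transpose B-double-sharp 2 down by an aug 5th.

E-sharp 2

Five letter names down from B: E.
An augmented fifth is 8 semitones; 8 semitones down from B##2 gives E#2.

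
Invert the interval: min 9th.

M7

First reduce the compound minor ninth to its simple form, a minor second.
Interval numbers invert to sum to nine: 2 + 7 = 9, so a second inverts to a seventh.
The quality also flips — minor becomes major — giving a major seventh.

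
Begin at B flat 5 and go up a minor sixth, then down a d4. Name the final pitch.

D 6

A minor sixth up from Bb5 is Gb6.
Gb6 down a diminished fourth → D6 (4 semitones).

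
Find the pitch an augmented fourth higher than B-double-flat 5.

E-flat 6

Counting four letter names up from B lands on E.
Moving 6 semitones up from Bbb5 (the size of an augmented fourth) reaches Eb6.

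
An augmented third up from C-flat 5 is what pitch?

Three letter names up from C: E.
Moving 5 semitones up from Cb5 (the size of an augmented third) reaches E5.

E 5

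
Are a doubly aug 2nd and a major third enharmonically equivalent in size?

Yes

A doubly augmented second = 4 semitones = a major third; enharmonically equal.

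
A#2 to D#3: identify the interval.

P4

A to D spans four letter names (A-B-C-D): a fourth.
A#2 to D#3 is 5 semitones, matching the perfect fourth exactly, so the quality is perfect.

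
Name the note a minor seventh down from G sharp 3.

A sharp 2

The seventh takes the letter from G down to A.
A minor seventh spans 10 semitones, so from G#3 the target pitch is A#2.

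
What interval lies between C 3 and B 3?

C to B spans seven letter names (C-D-E-F-G-A-B) — that makes it a seventh of some quality.
C3 to B3 is 11 semitones, matching the major seventh exactly, so the quality is major.

M7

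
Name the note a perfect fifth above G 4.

Five letter names up from G: D.
A perfect fifth is 7 semitones; 7 semitones up from G4 gives D5.

D 5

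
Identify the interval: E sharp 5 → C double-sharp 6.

E to C spans six letter names (E-F-G-A-B-C) — that makes it a sixth of some quality.
E#5 to C##6 is 9 semitones, matching the major sixth exactly, so the quality is major.

major sixth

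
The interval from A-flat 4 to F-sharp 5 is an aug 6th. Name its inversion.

Inverted interval numbers add to nine, so a sixth pairs with a third (6 + 3 = 9).
Quality inverts too: augmented becomes diminished. That makes the inversion a diminished third.

diminished 3rd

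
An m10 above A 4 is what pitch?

The tenth's letter: A up three letter names plus an octave → C.
A minor tenth is 15 semitones; 15 semitones up from A4 gives C6.

C 6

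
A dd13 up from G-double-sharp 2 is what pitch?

Counting six letter names plus an octave up from G lands on E.
A doubly diminished thirteenth spans 18 semitones, so from G##2 the target pitch is Eb4.

E-flat 4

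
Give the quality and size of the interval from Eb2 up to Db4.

minor fourteenth

E to D spans seven letter names (E-F-G-A-B-C-D), plus an octave, so the interval is some kind of fourteenth.
A major fourteenth would be 23 semitones, but Eb2 to Db4 is 22 — one semitone narrower, making it a minor fourteenth.
(Equivalently, a compound minor seventh: a minor seventh plus an octave.)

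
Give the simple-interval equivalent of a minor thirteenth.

Take out an octave (7 from the number): 13 − 7 = 6.
That makes a minor thirteenth a compound minor sixth — an octave plus a minor sixth.

minor sixth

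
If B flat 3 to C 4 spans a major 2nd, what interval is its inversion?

The rule of nine gives the new number: 9 − 2 = 7, so a second becomes a seventh.
And major becomes minor under inversion, so we get a minor seventh.

minor 7th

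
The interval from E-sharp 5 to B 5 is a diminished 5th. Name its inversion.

augmented 4th

The rule of nine gives the new number: 9 − 5 = 4, so a fifth becomes a fourth.
The quality also flips — diminished becomes augmented — giving an augmented fourth.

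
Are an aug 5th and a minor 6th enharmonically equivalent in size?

Both span 8 semitones: an augmented fifth and a minor sixth are the same chromatic distance.

Yes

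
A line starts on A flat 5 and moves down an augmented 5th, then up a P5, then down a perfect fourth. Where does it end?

E double-flat 5

Ab5 down an augmented fifth → Dbb5 (8 semitones).
A perfect fifth up from Dbb5 is Abb5.
Abb5 down a perfect fourth → Ebb5 (5 semitones).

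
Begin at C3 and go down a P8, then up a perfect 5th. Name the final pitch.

G2

A perfect octave down from C3 is C2.
A perfect fifth up from C2 is G2.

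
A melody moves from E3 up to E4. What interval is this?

perfect octave

E to E is the same letter name, plus an octave — that makes it an octave of some quality.
The perfect octave spans 12 semitones, and E3 to E4 is exactly 12 semitones — so this is a perfect octave.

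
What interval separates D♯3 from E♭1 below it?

Descending from D#3 to Eb1 is the same interval as ascending Eb1 to D#3.
E to D spans seven letter names (E-F-G-A-B-C-D), plus an octave: a fourteenth.
A major fourteenth would be 23 semitones; Eb1 to D#3 is 24, one semitone wider, so the interval is augmented.
(Equivalently, a compound augmented seventh: an augmented seventh plus an octave.)

A14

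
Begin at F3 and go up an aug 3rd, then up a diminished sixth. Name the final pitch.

An augmented third up from F3 is A#3.
A#3 up a diminished sixth → F4 (7 semitones).

F4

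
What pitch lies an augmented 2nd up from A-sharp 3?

B-double-sharp 3

Two letter names up from A: B.
An augmented second is 3 semitones; 3 semitones up from A#3 gives B##3.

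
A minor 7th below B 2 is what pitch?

Counting seven letter names down from B lands on C.
A minor seventh spans 10 semitones, so from B2 the target pitch is C#2.

C-sharp 2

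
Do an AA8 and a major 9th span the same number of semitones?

Yes

A doubly augmented octave = 14 semitones = a major ninth; enharmonically equal.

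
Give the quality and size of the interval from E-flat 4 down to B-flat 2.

perfect 11th

Descending from Eb4 to Bb2 is the same interval as ascending Bb2 to Eb4.
B to E spans four letter names (B-C-D-E), plus an octave: an eleventh.
The perfect eleventh spans 17 semitones, and Bb2 to Eb4 is exactly 17 semitones — so this is a perfect eleventh.
(Equivalently, a compound perfect fourth: a perfect fourth plus an octave.)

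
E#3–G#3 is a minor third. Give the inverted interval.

The rule of nine gives the new number: 9 − 3 = 6, so a third becomes a sixth.
The quality also flips — minor becomes major — giving a major sixth.

major sixth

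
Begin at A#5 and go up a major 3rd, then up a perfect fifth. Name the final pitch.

G##6

Up a major third from A#5: C##6 (4 semitones up).
Up a perfect fifth from C##6: G##6 (7 semitones up).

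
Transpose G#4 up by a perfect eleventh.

C#6

Four letters up from G (plus an octave) reaches C.
A perfect eleventh spans 17 semitones, so from G#4 the target pitch is C#6.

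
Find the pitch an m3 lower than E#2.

Three letter names down from E: C.
Moving 3 semitones down from E#2 (the size of a minor third) reaches C##2.

C##2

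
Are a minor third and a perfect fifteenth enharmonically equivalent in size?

No

3 semitones (minor third) vs 24 semitones (perfect fifteenth): not equal.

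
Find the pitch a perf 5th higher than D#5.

A#5

Five letter names up from D: A.
A perfect fifth is 7 semitones; 7 semitones up from D#5 gives A#5.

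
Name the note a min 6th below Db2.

Counting six letter names down from D lands on F.
A minor sixth spans 8 semitones, so from Db2 the target pitch is F1.

F1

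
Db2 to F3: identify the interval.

major tenth

D to F spans three letter names (D-E-F), plus an octave — that makes it a tenth of some quality.
Db2 to F3 is 16 semitones, matching the major tenth exactly, so the quality is major.
(Equivalently, a compound major third: a major third plus an octave.)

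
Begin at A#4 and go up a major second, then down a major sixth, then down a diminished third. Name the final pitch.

B##3

A major second up from A#4 is B#4.
B#4 down a major sixth → D#4 (9 semitones).
A diminished third down from D#4 is B##3.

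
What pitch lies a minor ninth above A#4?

Two letters up from A (plus an octave) reaches B.
A minor ninth is 13 semitones; 13 semitones up from A#4 gives B5.

B5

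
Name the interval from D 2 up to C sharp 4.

D to C spans seven letter names (D-E-F-G-A-B-C), plus an octave, so the interval is some kind of fourteenth.
The major fourteenth spans 23 semitones, and D2 to C#4 is exactly 23 semitones — so this is a major fourteenth.
(Equivalently, a compound major seventh: a major seventh plus an octave.)

M14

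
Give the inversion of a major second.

minor seventh

Interval numbers invert to sum to nine: 2 + 7 = 9, so a second inverts to a seventh.
The quality also flips — major becomes minor — giving a minor seventh.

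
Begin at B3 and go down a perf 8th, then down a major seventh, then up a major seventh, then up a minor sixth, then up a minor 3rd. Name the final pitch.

Down a perfect octave from B3: B2 (12 semitones down).
Down a major seventh from B2: C2 (11 semitones down).
Up a major seventh from C2: B2 (11 semitones up).
A minor sixth up from B2 is G3.
Up a minor third from G3: Bb3 (3 semitones up).

Bb3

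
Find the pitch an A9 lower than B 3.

Counting two letter names plus an octave down from B lands on A.
An augmented ninth is 15 semitones; 15 semitones down from B3 gives Ab2.

A flat 2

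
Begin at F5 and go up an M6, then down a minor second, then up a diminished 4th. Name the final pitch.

F6

Up a major sixth from F5: D6 (9 semitones up).
A minor second down from D6 is C#6.
A diminished fourth up from C#6 is F6.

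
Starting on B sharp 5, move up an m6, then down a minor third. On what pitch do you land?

A minor sixth up from B#5 is G#6.
Down a minor third from G#6: E#6 (3 semitones down).

E sharp 6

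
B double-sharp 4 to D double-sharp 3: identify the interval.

Descending from B##4 to D##3 is the same interval as ascending D##3 to B##4.
D to B spans six letter names (D-E-F-G-A-B), plus an octave, so the interval is some kind of thirteenth.
The major thirteenth spans 21 semitones, and D##3 to B##4 is exactly 21 semitones — so this is a major thirteenth.
(Equivalently, a compound major sixth: a major sixth plus an octave.)

major thirteenth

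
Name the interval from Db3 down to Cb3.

M2

Descending from Db3 to Cb3 is the same interval as ascending Cb3 to Db3.
C to D spans two letter names (C-D): a second.
Counting semitones, Cb3→Db3 is 2, which is the major second.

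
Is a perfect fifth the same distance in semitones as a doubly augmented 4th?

Yes

A perfect fifth = 7 semitones = a doubly augmented fourth; enharmonically equal.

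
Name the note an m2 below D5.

Counting two letter names down from D lands on C.
A minor second is 1 semitone; 1 semitone down from D5 gives C#5.

C#5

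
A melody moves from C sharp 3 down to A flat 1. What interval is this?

augmented 10th

Descending from C#3 to Ab1 is the same interval as ascending Ab1 to C#3.
A to C spans three letter names (A-B-C), plus an octave: a tenth.
A major tenth would be 16 semitones; Ab1 to C#3 is 17, one semitone wider, so the interval is augmented.
(Equivalently, a compound augmented third: an augmented third plus an octave.)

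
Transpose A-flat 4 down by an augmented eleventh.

Four letters down from A (plus an octave) reaches E.
Moving 18 semitones down from Ab4 (the size of an augmented eleventh) reaches Ebb3.

E-double-flat 3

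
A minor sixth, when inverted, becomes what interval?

Inverted interval numbers add to nine, so a sixth pairs with a third (6 + 3 = 9).
The quality also flips — minor becomes major — giving a major third.

major 3rd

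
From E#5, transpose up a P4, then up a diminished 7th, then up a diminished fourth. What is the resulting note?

E#5 up a perfect fourth → A#5 (5 semitones).
Up a diminished seventh from A#5: G6 (9 semitones up).
A diminished fourth up from G6 is Cb7.

Cb7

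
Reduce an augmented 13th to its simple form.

Take out an octave (7 from the number): 13 − 7 = 6.
Quality carries through unchanged, so the simple form is an augmented sixth.

A6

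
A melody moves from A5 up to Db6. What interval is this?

diminished fourth

A to D spans four letter names (A-B-C-D): a fourth.
The perfect fourth is 5 semitones; here we have 4, one semitone narrower: diminished.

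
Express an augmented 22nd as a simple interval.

Take out 2 octaves (14 from the number): 22 − 14 = 8.
So an augmented twenty-second is 2 octaves plus an augmented octave. The quality is unchanged.

A8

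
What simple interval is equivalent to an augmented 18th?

Take out 2 octaves (14 from the number): 18 − 14 = 4.
Quality carries through unchanged, so the simple form is an augmented fourth.

A4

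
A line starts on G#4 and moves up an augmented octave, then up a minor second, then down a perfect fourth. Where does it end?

E#5

G#4 up an augmented octave → G##5 (13 semitones).
Up a minor second from G##5: A#5 (1 semitone up).
A#5 down a perfect fourth → E#5 (5 semitones).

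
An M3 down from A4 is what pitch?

Counting three letter names down from A lands on F.
A major third spans 4 semitones, so from A4 the target pitch is F4.

F4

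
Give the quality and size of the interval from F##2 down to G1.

A7

Descending from F##2 to G1 is the same interval as ascending G1 to F##2.
G to F spans seven letter names (G-A-B-C-D-E-F): a seventh.
The major seventh is 11 semitones; here we have 12, one semitone wider: augmented.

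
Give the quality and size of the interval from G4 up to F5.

G to F spans seven letter names (G-A-B-C-D-E-F): a seventh.
At 10 semitones, G4→F5 falls one short of a major seventh: minor.

minor seventh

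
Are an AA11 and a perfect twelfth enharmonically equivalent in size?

A doubly augmented eleventh spans 19 semitones, and a perfect twelfth also spans 19 semitones — they're enharmonic.

Yes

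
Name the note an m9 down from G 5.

F-sharp 4

The ninth's letter: G down two letter names plus an octave → F.
A minor ninth is 13 semitones; 13 semitones down from G5 gives F#4.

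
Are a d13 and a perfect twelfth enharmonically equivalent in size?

A diminished thirteenth spans 19 semitones, and a perfect twelfth also spans 19 semitones — they're enharmonic.

Yes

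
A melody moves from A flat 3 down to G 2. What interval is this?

Descending from Ab3 to G2 is the same interval as ascending G2 to Ab3.
G to A spans two letter names (G-A), plus an octave: a ninth.
G2 to Ab3 is 13 semitones, a half step short of the major ninth (14), so this is minor.
(Equivalently, a compound minor second: a minor second plus an octave.)

minor 9th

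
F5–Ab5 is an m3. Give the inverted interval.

M6

Interval numbers invert to sum to nine: 3 + 6 = 9, so a third inverts to a sixth.
And minor becomes major under inversion, so we get a major sixth.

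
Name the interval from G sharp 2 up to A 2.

G to A spans two letter names (G-A) — that makes it a second of some quality.
G#2 to A2 is 1 semitone, a half step short of the major second (2), so this is minor.

m2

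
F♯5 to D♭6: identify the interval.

F to D spans six letter names (F-G-A-B-C-D) — that makes it a sixth of some quality.
The major sixth is 9 semitones; here we have 7, two semitones narrower: diminished.

d6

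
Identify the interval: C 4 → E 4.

M3

C to E spans three letter names (C-D-E), so the interval is some kind of third.
The major third spans 4 semitones, and C4 to E4 is exactly 4 semitones — so this is a major third.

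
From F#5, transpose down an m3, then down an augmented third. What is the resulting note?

Bb4

F#5 down a minor third → D#5 (3 semitones).
An augmented third down from D#5 is Bb4.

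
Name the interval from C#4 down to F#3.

perfect 5th

Descending from C#4 to F#3 is the same interval as ascending F#3 to C#4.
F to C spans five letter names (F-G-A-B-C) — that makes it a fifth of some quality.
The perfect fifth spans 7 semitones, and F#3 to C#4 is exactly 7 semitones — so this is a perfect fifth.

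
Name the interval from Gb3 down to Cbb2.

augmented twelfth

Descending from Gb3 to Cbb2 is the same interval as ascending Cbb2 to Gb3.
C to G spans five letter names (C-D-E-F-G), plus an octave — that makes it a twelfth of some quality.
The perfect twelfth is 19 semitones; here we have 20, one semitone wider: augmented.
(Equivalently, a compound augmented fifth: an augmented fifth plus an octave.)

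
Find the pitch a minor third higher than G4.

Counting three letter names up from G lands on B.
Moving 3 semitones up from G4 (the size of a minor third) reaches Bb4.

Bb4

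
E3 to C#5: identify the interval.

E to C spans six letter names (E-F-G-A-B-C), plus an octave: a thirteenth.
Counting semitones, E3→C#5 is 21, which is the major thirteenth.
(Equivalently, a compound major sixth: a major sixth plus an octave.)

major thirteenth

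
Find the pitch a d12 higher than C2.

Five letters up from C (plus an octave) reaches G.
Moving 18 semitones up from C2 (the size of a diminished twelfth) reaches Gb3.

Gb3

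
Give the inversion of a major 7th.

minor second

Inverted interval numbers add to nine, so a seventh pairs with a second (7 + 2 = 9).
The quality also flips — major becomes minor — giving a minor second.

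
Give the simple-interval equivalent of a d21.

Take out 2 octaves (14 from the number): 21 − 14 = 7.
Quality carries through unchanged, so the simple form is a diminished seventh.

diminished seventh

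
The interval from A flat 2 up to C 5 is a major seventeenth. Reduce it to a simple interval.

Each octave removed subtracts seven from the number: 17 − 14 = 3.
So a major seventeenth is 2 octaves plus a major third. The quality is unchanged.

major 3rd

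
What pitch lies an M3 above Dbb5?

Counting three letter names up from D lands on F.
A major third spans 4 semitones, so from Dbb5 the target pitch is Fb5.

Fb5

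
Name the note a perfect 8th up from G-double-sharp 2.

For an octave the letter name doesn't change: still G, an octave up.
Moving 12 semitones up from G##2 (the size of a perfect octave) reaches G##3.

G-double-sharp 3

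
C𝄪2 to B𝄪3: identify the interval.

major fourteenth

C to B spans seven letter names (C-D-E-F-G-A-B), plus an octave: a fourteenth.
Counting semitones, C##2→B##3 is 23, which is the major fourteenth.
(Equivalently, a compound major seventh: a major seventh plus an octave.)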